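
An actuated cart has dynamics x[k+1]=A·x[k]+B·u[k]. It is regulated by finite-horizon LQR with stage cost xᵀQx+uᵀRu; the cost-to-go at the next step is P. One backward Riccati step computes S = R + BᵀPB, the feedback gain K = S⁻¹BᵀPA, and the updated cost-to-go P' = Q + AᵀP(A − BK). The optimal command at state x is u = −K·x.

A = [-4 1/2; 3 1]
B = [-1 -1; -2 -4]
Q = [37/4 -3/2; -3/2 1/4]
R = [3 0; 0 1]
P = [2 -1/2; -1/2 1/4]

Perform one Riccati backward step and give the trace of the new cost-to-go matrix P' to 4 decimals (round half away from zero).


49.6136

BᵀP = [-1.0000 0.0000; 0.0000 -0.5000]
S = R + BᵀPB = [3 0; 0 1] + [1.0000 1.0000; 1.0000 2.0000] = [4.0000 1.0000; 1.0000 3.0000]
BᵀPA = [4.0000 -0.5000; -1.5000 -0.5000]
K = S⁻¹·BᵀPA = [1.2273 -0.0909; -0.9091 -0.1364]
A−BK = [-3.6818 0.2727; 1.8182 0.2727]
AᵀP(A−BK) = [39.9773 -1.8409; -1.8409 0.1364]
P' = Q + AᵀP(A−BK) = [49.2273 -3.3409; -3.3409 0.3864]
tr(P') = 49.6136


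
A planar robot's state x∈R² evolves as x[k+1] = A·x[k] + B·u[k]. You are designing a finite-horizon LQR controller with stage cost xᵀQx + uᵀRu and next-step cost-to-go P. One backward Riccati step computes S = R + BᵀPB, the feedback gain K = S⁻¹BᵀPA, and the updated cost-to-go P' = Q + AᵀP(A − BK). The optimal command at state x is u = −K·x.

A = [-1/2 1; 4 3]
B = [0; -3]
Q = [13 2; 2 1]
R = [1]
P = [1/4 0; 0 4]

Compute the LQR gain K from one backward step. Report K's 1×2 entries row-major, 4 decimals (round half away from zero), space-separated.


-1.2973 -0.9730

BᵀP = [0.0000 -12.0000]
S = R + BᵀPB = [1] + [36.0000] = [37.0000]
BᵀPA = [-48.0000 -36.0000]
K = S⁻¹·BᵀPA = [-1.2973 -0.9730]
A−BK = [-0.5000 1.0000; 0.1081 0.0811]
AᵀP(A−BK) = [1.7922 1.1723; 1.1723 1.2230]
P' = Q + AᵀP(A−BK) = [14.7922 3.1723; 3.1723 2.2230]
tr(P') = 17.0152


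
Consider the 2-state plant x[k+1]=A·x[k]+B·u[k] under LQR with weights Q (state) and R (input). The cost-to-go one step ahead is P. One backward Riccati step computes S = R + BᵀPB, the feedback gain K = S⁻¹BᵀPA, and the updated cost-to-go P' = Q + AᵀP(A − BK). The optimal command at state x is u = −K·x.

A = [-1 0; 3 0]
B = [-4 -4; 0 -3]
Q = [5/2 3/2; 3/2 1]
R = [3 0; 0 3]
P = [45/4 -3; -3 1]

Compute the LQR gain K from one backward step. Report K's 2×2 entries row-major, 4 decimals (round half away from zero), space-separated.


0.5294 0.0000 -0.1103 0.0000

BᵀP = [-45.0000 12.0000; -36.0000 9.0000]
S = R + BᵀPB = [3 0; 0 3] + [180.0000 144.0000; 144.0000 117.0000] = [183.0000 144.0000; 144.0000 120.0000]
BᵀPA = [81.0000 0.0000; 63.0000 0.0000]
K = S⁻¹·BᵀPA = [0.5294 0.0000; -0.1103 0.0000]
A−BK = [0.6765 0.0000; 2.6691 0.0000]
AᵀP(A−BK) = [2.3162 0.0000; 0.0000 0.0000]
P' = Q + AᵀP(A−BK) = [4.8162 1.5000; 1.5000 1.0000]
tr(P') = 5.8162


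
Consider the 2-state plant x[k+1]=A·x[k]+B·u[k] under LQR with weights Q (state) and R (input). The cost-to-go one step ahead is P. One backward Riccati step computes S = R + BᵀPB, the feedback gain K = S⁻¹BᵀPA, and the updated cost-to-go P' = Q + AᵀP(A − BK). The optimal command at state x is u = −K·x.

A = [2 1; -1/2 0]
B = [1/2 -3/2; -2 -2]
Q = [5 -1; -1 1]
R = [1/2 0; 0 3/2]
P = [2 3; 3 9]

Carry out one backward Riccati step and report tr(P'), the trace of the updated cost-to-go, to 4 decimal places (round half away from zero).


BᵀP = [-5.0000 -16.5000; -9.0000 -22.5000]
S = R + BᵀPB = [1/2 0; 0 3/2] + [30.5000 40.5000; 40.5000 58.5000] = [31.0000 40.5000; 40.5000 60.0000]
BᵀPA = [-1.7500 -5.0000; -6.7500 -9.0000]
K = S⁻¹·BᵀPA = [0.7662 0.2935; -0.6297 -0.3481]
A−BK = [0.6724 0.3311; -0.2270 -0.1092]
AᵀP(A−BK) = [1.3404 0.6638; 0.6638 0.3345]
P' = Q + AᵀP(A−BK) = [6.3404 -0.3362; -0.3362 1.3345]
tr(P') = 7.6749

7.6749


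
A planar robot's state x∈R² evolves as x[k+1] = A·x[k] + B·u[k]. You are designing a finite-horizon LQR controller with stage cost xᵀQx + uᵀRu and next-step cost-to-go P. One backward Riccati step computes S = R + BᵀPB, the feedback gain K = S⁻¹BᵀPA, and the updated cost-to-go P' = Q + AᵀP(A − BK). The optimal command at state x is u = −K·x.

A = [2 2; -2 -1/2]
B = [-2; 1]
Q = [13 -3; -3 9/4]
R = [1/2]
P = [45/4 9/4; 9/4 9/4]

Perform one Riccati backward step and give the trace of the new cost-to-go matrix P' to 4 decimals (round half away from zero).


BᵀP = [-20.2500 -2.2500]
S = R + BᵀPB = [1/2] + [38.2500] = [38.7500]
BᵀPA = [-36.0000 -39.3750]
K = S⁻¹·BᵀPA = [-0.9290 -1.0161]
A−BK = [0.1419 -0.0323; -1.0710 0.5161]
AᵀP(A−BK) = [2.5548 -0.5806; -0.5806 1.0524]
P' = Q + AᵀP(A−BK) = [15.5548 -3.5806; -3.5806 3.3024]
tr(P') = 18.8573

18.8573


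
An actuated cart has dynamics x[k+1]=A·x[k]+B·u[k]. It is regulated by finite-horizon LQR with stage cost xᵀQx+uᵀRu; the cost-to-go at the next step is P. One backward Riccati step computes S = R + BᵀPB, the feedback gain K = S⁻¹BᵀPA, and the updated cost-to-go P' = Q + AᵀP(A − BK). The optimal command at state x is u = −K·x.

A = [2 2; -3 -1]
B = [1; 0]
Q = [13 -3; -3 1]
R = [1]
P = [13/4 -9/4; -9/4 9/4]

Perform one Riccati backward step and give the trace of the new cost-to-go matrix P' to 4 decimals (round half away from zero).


BᵀP = [3.2500 -2.2500]
S = R + BᵀPB = [1] + [3.2500] = [4.2500]
BᵀPA = [13.2500 8.7500]
K = S⁻¹·BᵀPA = [3.1176 2.0588]
A−BK = [-1.1176 -0.0588; -3.0000 -1.0000]
AᵀP(A−BK) = [18.9412 10.4706; 10.4706 6.2353]
P' = Q + AᵀP(A−BK) = [31.9412 7.4706; 7.4706 7.2353]
tr(P') = 39.1765

39.1765


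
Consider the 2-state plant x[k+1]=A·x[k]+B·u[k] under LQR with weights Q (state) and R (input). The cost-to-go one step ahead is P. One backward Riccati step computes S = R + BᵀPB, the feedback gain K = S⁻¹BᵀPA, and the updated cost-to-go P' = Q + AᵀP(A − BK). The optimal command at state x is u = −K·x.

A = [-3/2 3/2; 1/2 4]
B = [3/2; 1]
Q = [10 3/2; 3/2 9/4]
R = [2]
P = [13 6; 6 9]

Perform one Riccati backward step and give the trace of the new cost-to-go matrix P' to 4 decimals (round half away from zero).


BᵀP = [25.5000 18.0000]
S = R + BᵀPB = [2] + [56.2500] = [58.2500]
BᵀPA = [-29.2500 110.2500]
K = S⁻¹·BᵀPA = [-0.5021 1.8927]
A−BK = [-0.7468 -1.3391; 1.0021 2.1073]
AᵀP(A−BK) = [7.8122 12.6116; 12.6116 36.5794]
P' = Q + AᵀP(A−BK) = [17.8122 14.1116; 14.1116 38.8294]
tr(P') = 56.6416

56.6416


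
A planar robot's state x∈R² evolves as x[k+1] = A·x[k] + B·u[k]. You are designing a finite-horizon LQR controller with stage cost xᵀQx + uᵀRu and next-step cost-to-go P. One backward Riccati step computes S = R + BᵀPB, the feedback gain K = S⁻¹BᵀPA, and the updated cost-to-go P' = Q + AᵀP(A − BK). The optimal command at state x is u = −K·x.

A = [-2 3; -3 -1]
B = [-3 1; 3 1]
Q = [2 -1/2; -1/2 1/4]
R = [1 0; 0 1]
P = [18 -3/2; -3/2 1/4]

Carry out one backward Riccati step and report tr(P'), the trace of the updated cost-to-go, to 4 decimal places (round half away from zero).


BᵀP = [-58.5000 5.2500; 16.5000 -1.2500]
S = R + BᵀPB = [1 0; 0 1] + [191.2500 -53.2500; -53.2500 15.2500] = [192.2500 -53.2500; -53.2500 16.2500]
BᵀPA = [101.2500 -180.7500; -29.2500 50.7500]
K = S⁻¹·BᵀPA = [0.3042 -0.8137; -0.8033 0.4567]
A−BK = [-0.2842 0.1023; -3.1092 0.9844]
AᵀP(A−BK) = [1.9575 -1.0061; -1.0061 0.9991]
P' = Q + AᵀP(A−BK) = [3.9575 -1.5061; -1.5061 1.2491]
tr(P') = 5.2067

5.2067


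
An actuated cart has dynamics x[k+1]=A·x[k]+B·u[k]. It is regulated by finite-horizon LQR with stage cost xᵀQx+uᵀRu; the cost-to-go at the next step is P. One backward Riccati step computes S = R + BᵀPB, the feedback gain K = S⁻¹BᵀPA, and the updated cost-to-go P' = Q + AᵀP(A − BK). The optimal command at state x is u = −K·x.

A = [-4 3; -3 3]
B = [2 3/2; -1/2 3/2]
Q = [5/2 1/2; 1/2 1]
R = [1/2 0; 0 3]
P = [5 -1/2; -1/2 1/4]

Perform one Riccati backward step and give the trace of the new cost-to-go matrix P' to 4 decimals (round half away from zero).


BᵀP = [10.2500 -1.1250; 6.7500 -0.3750]
S = R + BᵀPB = [1/2 0; 0 3] + [21.0625 13.6875; 13.6875 9.5625] = [21.5625 13.6875; 13.6875 12.5625]
BᵀPA = [-37.6250 27.3750; -25.8750 19.1250]
K = S⁻¹·BᵀPA = [-1.4186 0.9832; -0.5140 0.4512]
A−BK = [-0.3917 0.3569; -2.9383 2.8148]
AᵀP(A−BK) = [3.5735 -3.0842; -3.0842 2.7071]
P' = Q + AᵀP(A−BK) = [6.0735 -2.5842; -2.5842 3.7071]
tr(P') = 9.7806

9.7806


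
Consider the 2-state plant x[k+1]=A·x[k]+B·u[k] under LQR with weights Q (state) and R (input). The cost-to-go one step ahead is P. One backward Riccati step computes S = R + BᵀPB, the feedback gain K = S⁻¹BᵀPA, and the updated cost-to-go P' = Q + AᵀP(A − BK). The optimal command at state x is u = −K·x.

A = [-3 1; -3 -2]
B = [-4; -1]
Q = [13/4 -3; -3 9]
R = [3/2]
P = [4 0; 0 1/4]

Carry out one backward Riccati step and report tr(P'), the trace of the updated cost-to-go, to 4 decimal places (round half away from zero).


15.7006

BᵀP = [-16.0000 -0.2500]
S = R + BᵀPB = [3/2] + [64.2500] = [65.7500]
BᵀPA = [48.7500 -15.5000]
K = S⁻¹·BᵀPA = [0.7414 -0.2357]
A−BK = [-0.0342 0.0570; -2.2586 -2.2357]
AᵀP(A−BK) = [2.1046 0.9924; 0.9924 1.3460]
P' = Q + AᵀP(A−BK) = [5.3546 -2.0076; -2.0076 10.3460]
tr(P') = 15.7006


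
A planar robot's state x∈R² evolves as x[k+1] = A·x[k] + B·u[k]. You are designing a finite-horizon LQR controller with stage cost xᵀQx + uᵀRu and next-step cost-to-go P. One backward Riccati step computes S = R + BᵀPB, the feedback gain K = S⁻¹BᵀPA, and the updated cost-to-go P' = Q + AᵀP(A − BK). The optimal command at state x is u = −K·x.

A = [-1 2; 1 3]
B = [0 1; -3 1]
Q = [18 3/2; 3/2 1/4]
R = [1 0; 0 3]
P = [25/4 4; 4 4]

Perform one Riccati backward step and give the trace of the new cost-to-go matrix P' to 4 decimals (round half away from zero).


BᵀP = [-12.0000 -12.0000; 10.2500 8.0000]
S = R + BᵀPB = [1 0; 0 3] + [36.0000 -24.0000; -24.0000 18.2500] = [37.0000 -24.0000; -24.0000 21.2500]
BᵀPA = [0.0000 -60.0000; -2.2500 44.5000]
K = S⁻¹·BᵀPA = [-0.2568 -0.9845; -0.3960 0.9822]
A−BK = [-0.6040 1.0178; 0.6254 -0.9358]
AᵀP(A−BK) = [1.3591 -2.2901; -2.2901 6.2212]
P' = Q + AᵀP(A−BK) = [19.3591 -0.7901; -0.7901 6.4712]
tr(P') = 25.8303

25.8303


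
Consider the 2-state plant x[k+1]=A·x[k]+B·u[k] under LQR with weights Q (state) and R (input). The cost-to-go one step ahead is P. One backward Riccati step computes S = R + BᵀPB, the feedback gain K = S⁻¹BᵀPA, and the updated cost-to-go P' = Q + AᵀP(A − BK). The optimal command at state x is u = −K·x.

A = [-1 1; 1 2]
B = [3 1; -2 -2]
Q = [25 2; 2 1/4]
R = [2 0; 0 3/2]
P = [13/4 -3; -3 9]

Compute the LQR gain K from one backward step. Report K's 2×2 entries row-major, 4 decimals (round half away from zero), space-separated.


BᵀP = [15.7500 -27.0000; 9.2500 -21.0000]
S = R + BᵀPB = [2 0; 0 3/2] + [101.2500 69.7500; 69.7500 51.2500] = [103.2500 69.7500; 69.7500 52.7500]
BᵀPA = [-42.7500 -38.2500; -30.2500 -32.7500]
K = S⁻¹·BᵀPA = [-0.2496 0.4586; -0.2434 -1.2273]
A−BK = [-0.0077 0.8514; 0.0140 0.4627]
AᵀP(A−BK) = [0.2161 0.2309; 0.2309 4.5990]
P' = Q + AᵀP(A−BK) = [25.2161 2.2309; 2.2309 4.8490]
tr(P') = 30.0651

-0.2496 0.4586 -0.2434 -1.2273


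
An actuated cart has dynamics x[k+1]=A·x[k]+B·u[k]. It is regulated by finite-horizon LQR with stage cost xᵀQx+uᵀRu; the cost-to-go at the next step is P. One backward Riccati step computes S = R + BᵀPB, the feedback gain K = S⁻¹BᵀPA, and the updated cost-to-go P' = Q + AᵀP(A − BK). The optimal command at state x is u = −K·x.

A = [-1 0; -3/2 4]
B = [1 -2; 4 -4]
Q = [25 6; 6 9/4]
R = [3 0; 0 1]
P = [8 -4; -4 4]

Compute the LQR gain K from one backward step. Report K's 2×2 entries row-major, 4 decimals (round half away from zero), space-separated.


0.1367 1.4177 0.4962 0.4051

BᵀP = [-8.0000 12.0000; 0.0000 -8.0000]
S = R + BᵀPB = [3 0; 0 1] + [40.0000 -32.0000; -32.0000 32.0000] = [43.0000 -32.0000; -32.0000 33.0000]
BᵀPA = [-10.0000 48.0000; 12.0000 -32.0000]
K = S⁻¹·BᵀPA = [0.1367 1.4177; 0.4962 0.4051]
A−BK = [-0.1443 -0.6076; -0.0620 -0.0506]
AᵀP(A−BK) = [0.4127 1.3165; 1.3165 8.9114]
P' = Q + AᵀP(A−BK) = [25.4127 7.3165; 7.3165 11.1614]
tr(P') = 36.5741


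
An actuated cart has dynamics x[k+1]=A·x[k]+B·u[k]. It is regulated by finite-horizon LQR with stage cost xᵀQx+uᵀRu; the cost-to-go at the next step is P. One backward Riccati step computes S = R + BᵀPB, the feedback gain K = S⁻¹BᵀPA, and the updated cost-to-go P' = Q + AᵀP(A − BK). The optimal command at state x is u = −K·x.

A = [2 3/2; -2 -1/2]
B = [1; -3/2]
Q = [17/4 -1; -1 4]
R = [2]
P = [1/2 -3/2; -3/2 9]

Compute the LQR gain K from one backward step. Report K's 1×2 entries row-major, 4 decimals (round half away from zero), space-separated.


1.3028 0.4266

BᵀP = [2.7500 -15.0000]
S = R + BᵀPB = [2] + [25.2500] = [27.2500]
BᵀPA = [35.5000 11.6250]
K = S⁻¹·BᵀPA = [1.3028 0.4266]
A−BK = [0.6972 1.0734; -0.0459 0.1399]
AᵀP(A−BK) = [3.7523 1.3555; 1.3555 0.6657]
P' = Q + AᵀP(A−BK) = [8.0023 0.3555; 0.3555 4.6657]
tr(P') = 12.6680


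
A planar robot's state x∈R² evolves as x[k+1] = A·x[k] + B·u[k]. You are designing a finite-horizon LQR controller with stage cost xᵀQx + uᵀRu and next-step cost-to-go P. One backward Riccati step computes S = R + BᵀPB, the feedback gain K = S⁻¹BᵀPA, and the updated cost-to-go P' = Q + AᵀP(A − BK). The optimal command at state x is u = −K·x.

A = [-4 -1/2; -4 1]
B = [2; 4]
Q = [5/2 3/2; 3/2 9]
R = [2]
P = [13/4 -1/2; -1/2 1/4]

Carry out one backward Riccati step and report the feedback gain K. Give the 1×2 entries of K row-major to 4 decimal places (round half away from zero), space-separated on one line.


BᵀP = [4.5000 0.0000]
S = R + BᵀPB = [2] + [9.0000] = [11.0000]
BᵀPA = [-18.0000 -2.2500]
K = S⁻¹·BᵀPA = [-1.6364 -0.2045]
A−BK = [-0.7273 -0.0909; 2.5455 1.8182]
AᵀP(A−BK) = [10.5455 2.8182; 2.8182 1.1023]
P' = Q + AᵀP(A−BK) = [13.0455 4.3182; 4.3182 10.1023]
tr(P') = 23.1477

-1.6364 -0.2045


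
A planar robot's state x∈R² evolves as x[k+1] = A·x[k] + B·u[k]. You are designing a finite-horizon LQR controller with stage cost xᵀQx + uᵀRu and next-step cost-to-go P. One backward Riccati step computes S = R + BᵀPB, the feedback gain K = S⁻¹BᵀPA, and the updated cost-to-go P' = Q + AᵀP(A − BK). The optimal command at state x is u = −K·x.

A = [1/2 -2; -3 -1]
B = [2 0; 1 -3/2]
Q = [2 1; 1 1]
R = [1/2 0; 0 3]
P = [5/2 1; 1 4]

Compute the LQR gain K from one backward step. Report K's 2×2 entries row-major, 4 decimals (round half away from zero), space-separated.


BᵀP = [6.0000 6.0000; -1.5000 -6.0000]
S = R + BᵀPB = [1/2 0; 0 3] + [18.0000 -9.0000; -9.0000 9.0000] = [18.5000 -9.0000; -9.0000 12.0000]
BᵀPA = [-15.0000 -18.0000; 17.2500 9.0000]
K = S⁻¹·BᵀPA = [-0.1755 -0.9574; 1.3059 0.0319]
A−BK = [0.8511 -0.0851; -0.8657 0.0053]
AᵀP(A−BK) = [8.4661 0.0878; 0.0878 0.4787]
P' = Q + AᵀP(A−BK) = [10.4661 1.0878; 1.0878 1.4787]
tr(P') = 11.9448

-0.1755 -0.9574 1.3059 0.0319


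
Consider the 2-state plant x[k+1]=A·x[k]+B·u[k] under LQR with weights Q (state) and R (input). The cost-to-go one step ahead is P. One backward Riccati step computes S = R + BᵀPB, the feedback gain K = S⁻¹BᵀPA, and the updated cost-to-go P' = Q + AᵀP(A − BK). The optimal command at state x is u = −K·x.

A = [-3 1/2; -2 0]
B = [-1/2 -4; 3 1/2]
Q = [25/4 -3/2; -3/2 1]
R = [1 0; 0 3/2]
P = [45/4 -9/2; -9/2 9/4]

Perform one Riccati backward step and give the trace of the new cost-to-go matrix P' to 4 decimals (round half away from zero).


BᵀP = [-19.1250 9.0000; -47.2500 19.1250]
S = R + BᵀPB = [1 0; 0 3/2] + [36.5625 81.0000; 81.0000 198.5625] = [37.5625 81.0000; 81.0000 200.0625]
BᵀPA = [39.3750 -9.5625; 103.5000 -23.6250]
K = S⁻¹·BᵀPA = [-0.5305 0.0006; 0.7321 -0.1183]
A−BK = [-0.3367 0.0270; -0.7745 0.0575]
AᵀP(A−BK) = [1.3636 -0.1515; -0.1515 0.0227]
P' = Q + AᵀP(A−BK) = [7.6136 -1.6515; -1.6515 1.0227]
tr(P') = 8.6362

8.6362


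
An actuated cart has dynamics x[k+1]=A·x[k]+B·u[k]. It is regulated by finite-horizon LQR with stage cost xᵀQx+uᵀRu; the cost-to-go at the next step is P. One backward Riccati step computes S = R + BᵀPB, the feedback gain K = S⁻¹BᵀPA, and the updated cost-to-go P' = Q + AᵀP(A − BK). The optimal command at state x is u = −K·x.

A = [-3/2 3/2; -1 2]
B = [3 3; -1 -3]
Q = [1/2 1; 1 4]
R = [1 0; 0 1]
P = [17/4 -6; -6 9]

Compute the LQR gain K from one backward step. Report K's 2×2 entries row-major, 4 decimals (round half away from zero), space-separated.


BᵀP = [18.7500 -27.0000; 30.7500 -45.0000]
S = R + BᵀPB = [1 0; 0 1] + [83.2500 137.2500; 137.2500 227.2500] = [84.2500 137.2500; 137.2500 228.2500]
BᵀPA = [-1.1250 -25.8750; -1.1250 -43.8750]
K = S⁻¹·BᵀPA = [-0.2608 0.2952; 0.1519 -0.3697]
A−BK = [-1.1732 1.7236; -0.8051 1.1860]
AᵀP(A−BK) = [0.4400 -0.6463; -0.6463 0.9788]
P' = Q + AᵀP(A−BK) = [0.9400 0.3537; 0.3537 4.9788]
tr(P') = 5.9188

-0.2608 0.2952 0.1519 -0.3697


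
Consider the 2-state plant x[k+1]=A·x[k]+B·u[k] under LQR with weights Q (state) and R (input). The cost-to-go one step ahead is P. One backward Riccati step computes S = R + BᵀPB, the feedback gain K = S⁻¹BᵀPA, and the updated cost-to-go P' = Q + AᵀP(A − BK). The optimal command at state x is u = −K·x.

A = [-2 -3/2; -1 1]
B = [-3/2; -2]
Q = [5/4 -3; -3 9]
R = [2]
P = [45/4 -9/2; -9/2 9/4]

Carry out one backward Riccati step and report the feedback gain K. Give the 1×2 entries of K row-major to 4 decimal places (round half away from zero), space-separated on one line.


1.4497 1.5101

BᵀP = [-7.8750 2.2500]
S = R + BᵀPB = [2] + [7.3125] = [9.3125]
BᵀPA = [13.5000 14.0625]
K = S⁻¹·BᵀPA = [1.4497 1.5101]
A−BK = [0.1745 0.7651; 1.8993 4.0201]
AᵀP(A−BK) = [9.6795 13.3641; 13.3641 19.8272]
P' = Q + AᵀP(A−BK) = [10.9295 10.3641; 10.3641 28.8272]
tr(P') = 39.7567


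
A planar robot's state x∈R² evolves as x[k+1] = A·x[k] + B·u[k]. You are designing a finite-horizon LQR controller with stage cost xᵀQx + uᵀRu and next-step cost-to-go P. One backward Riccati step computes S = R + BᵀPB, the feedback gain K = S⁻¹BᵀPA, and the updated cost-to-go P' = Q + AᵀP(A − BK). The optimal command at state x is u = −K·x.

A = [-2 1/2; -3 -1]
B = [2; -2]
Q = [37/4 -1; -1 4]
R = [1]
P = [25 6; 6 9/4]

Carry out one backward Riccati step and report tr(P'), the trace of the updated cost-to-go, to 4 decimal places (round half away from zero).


49.3790

BᵀP = [38.0000 7.5000]
S = R + BᵀPB = [1] + [61.0000] = [62.0000]
BᵀPA = [-98.5000 11.5000]
K = S⁻¹·BᵀPA = [-1.5887 0.1855]
A−BK = [1.1774 0.1290; -6.1774 -0.6290]
AᵀP(A−BK) = [35.7621 3.0202; 3.0202 0.3669]
P' = Q + AᵀP(A−BK) = [45.0121 2.0202; 2.0202 4.3669]
tr(P') = 49.3790


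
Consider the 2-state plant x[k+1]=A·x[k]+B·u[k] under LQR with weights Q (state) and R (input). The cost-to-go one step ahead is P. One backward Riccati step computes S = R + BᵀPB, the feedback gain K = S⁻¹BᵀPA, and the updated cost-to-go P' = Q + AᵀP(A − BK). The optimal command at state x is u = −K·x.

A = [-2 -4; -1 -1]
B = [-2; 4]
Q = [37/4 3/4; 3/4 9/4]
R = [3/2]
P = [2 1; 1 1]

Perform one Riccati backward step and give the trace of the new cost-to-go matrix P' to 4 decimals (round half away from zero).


64.6579

BᵀP = [0.0000 2.0000]
S = R + BᵀPB = [3/2] + [8.0000] = [9.5000]
BᵀPA = [-2.0000 -2.0000]
K = S⁻¹·BᵀPA = [-0.2105 -0.2105]
A−BK = [-2.4211 -4.4211; -0.1579 -0.1579]
AᵀP(A−BK) = [12.5789 22.5789; 22.5789 40.5789]
P' = Q + AᵀP(A−BK) = [21.8289 23.3289; 23.3289 42.8289]
tr(P') = 64.6579


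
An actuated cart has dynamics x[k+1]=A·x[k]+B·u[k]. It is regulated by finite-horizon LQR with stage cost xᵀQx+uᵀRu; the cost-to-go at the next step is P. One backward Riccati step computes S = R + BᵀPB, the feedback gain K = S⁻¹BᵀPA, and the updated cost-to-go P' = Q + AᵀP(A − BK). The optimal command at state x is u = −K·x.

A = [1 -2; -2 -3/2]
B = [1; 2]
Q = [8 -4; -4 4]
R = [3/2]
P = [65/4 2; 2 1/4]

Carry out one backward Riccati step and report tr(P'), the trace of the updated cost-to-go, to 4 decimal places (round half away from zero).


16.9200

BᵀP = [20.2500 2.5000]
S = R + BᵀPB = [3/2] + [25.2500] = [26.7500]
BᵀPA = [15.2500 -44.2500]
K = S⁻¹·BᵀPA = [0.5701 -1.6542]
A−BK = [0.4299 -0.3458; -3.1402 1.8084]
AᵀP(A−BK) = [0.5561 -1.5234; -1.5234 4.3639]
P' = Q + AᵀP(A−BK) = [8.5561 -5.5234; -5.5234 8.3639]
tr(P') = 16.9200


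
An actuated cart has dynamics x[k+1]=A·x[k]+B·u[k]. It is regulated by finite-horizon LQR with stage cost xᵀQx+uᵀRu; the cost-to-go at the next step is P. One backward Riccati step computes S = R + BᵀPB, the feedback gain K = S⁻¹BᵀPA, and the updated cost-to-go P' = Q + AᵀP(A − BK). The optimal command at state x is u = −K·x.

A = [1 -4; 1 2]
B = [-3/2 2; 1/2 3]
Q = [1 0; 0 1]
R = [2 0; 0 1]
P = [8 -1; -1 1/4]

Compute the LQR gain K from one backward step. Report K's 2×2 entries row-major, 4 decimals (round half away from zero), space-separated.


-0.1700 1.4666 0.3582 -1.0746

BᵀP = [-12.5000 1.6250; 13.0000 -1.2500]
S = R + BᵀPB = [2 0; 0 1] + [19.5625 -20.1250; -20.1250 22.2500] = [21.5625 -20.1250; -20.1250 23.2500]
BᵀPA = [-10.8750 53.2500; 11.7500 -54.5000]
K = S⁻¹·BᵀPA = [-0.1700 1.4666; 0.3582 -1.0746]
A−BK = [0.0286 0.3491; 0.0104 4.4906]
AᵀP(A−BK) = [0.1921 -0.9241; -0.9241 8.3374]
P' = Q + AᵀP(A−BK) = [1.1921 -0.9241; -0.9241 9.3374]
tr(P') = 10.5295


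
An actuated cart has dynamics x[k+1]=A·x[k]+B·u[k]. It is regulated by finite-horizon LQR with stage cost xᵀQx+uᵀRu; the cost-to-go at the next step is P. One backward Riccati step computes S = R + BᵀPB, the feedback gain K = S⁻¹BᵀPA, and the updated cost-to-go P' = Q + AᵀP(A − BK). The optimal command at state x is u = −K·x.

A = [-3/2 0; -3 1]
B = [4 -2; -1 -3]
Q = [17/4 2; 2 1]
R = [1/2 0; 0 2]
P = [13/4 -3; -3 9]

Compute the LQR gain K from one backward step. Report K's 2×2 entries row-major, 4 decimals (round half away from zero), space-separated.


BᵀP = [16.0000 -21.0000; 2.5000 -21.0000]
S = R + BᵀPB = [1/2 0; 0 2] + [85.0000 31.0000; 31.0000 58.0000] = [85.5000 31.0000; 31.0000 60.0000]
BᵀPA = [39.0000 -21.0000; 59.2500 -21.0000]
K = S⁻¹·BᵀPA = [0.1207 -0.1461; 0.9251 -0.2745]
A−BK = [-0.1326 0.0353; -0.1039 0.0303]
AᵀP(A−BK) = [1.7906 -0.5373; -0.5373 0.1673]
P' = Q + AᵀP(A−BK) = [6.0406 1.4627; 1.4627 1.1673]
tr(P') = 7.2080

0.1207 -0.1461 0.9251 -0.2745


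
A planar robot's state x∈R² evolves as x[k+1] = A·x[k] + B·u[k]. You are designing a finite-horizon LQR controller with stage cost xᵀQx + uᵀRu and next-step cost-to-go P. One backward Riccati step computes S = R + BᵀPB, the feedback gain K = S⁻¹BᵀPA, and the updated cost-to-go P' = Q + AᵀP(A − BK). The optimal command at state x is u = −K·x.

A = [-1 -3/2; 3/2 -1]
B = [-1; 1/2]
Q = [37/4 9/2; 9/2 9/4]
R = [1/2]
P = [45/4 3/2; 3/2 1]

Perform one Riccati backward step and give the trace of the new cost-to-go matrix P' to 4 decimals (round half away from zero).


BᵀP = [-10.5000 -1.0000]
S = R + BᵀPB = [1/2] + [10.0000] = [10.5000]
BᵀPA = [9.0000 16.7500]
K = S⁻¹·BᵀPA = [0.8571 1.5952]
A−BK = [-0.1429 0.0952; 1.0714 -1.7976]
AᵀP(A−BK) = [1.2857 -0.8571; -0.8571 4.0923]
P' = Q + AᵀP(A−BK) = [10.5357 3.6429; 3.6429 6.3423]
tr(P') = 16.8780

16.8780


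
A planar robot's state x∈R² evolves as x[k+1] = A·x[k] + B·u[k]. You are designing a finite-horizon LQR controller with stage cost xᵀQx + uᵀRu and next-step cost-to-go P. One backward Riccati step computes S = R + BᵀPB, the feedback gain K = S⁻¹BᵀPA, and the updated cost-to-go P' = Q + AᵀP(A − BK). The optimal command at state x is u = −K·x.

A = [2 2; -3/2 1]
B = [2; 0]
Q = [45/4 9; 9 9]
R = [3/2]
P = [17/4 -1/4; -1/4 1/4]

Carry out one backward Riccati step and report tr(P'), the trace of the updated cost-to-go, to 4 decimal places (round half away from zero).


BᵀP = [8.5000 -0.5000]
S = R + BᵀPB = [3/2] + [17.0000] = [18.5000]
BᵀPA = [17.7500 16.5000]
K = S⁻¹·BᵀPA = [0.9595 0.8919]
A−BK = [0.0811 0.2162; -1.5000 1.0000]
AᵀP(A−BK) = [2.0321 1.0439; 1.0439 1.5338]
P' = Q + AᵀP(A−BK) = [13.2821 10.0439; 10.0439 10.5338]
tr(P') = 23.8159

23.8159


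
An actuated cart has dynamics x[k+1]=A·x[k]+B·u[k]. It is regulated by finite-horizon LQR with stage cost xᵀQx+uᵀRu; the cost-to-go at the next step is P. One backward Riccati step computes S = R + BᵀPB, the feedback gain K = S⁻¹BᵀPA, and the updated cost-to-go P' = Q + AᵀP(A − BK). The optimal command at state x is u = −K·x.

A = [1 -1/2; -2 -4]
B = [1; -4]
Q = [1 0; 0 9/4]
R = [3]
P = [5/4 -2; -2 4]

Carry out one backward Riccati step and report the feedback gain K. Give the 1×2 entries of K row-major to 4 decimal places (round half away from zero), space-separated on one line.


0.5371 0.7997

BᵀP = [9.2500 -18.0000]
S = R + BᵀPB = [3] + [81.2500] = [84.2500]
BᵀPA = [45.2500 67.3750]
K = S⁻¹·BᵀPA = [0.5371 0.7997]
A−BK = [0.4629 -1.2997; 0.1484 -0.8012]
AᵀP(A−BK) = [0.9466 1.1884; 1.1884 2.4325]
P' = Q + AᵀP(A−BK) = [1.9466 1.1884; 1.1884 4.6825]
tr(P') = 6.6291


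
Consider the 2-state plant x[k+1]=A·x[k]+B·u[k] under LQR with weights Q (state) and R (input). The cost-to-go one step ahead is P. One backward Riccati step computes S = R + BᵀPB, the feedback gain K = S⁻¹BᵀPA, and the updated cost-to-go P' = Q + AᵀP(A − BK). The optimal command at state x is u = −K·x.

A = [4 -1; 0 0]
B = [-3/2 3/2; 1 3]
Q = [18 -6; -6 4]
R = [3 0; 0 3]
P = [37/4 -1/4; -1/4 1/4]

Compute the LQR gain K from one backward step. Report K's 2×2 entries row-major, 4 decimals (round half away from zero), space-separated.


BᵀP = [-14.1250 0.6250; 13.1250 0.3750]
S = R + BᵀPB = [3 0; 0 3] + [21.8125 -19.3125; -19.3125 20.8125] = [24.8125 -19.3125; -19.3125 23.8125]
BᵀPA = [-56.5000 14.1250; 52.5000 -13.1250]
K = S⁻¹·BᵀPA = [-1.5215 0.3804; 0.9707 -0.2427]
A−BK = [0.2616 -0.0654; -1.3907 0.3477]
AᵀP(A−BK) = [11.0706 -2.7676; -2.7676 0.6919]
P' = Q + AᵀP(A−BK) = [29.0706 -8.7676; -8.7676 4.6919]
tr(P') = 33.7625

-1.5215 0.3804 0.9707 -0.2427


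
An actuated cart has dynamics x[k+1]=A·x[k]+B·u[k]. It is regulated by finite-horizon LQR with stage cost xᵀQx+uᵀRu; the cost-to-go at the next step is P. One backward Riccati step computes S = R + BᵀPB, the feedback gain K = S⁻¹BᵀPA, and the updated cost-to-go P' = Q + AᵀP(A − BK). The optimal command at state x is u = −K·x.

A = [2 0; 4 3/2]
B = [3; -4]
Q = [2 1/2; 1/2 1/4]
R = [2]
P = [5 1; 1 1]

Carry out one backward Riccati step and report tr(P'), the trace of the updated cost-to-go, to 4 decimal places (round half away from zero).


48.1346

BᵀP = [11.0000 -1.0000]
S = R + BᵀPB = [2] + [37.0000] = [39.0000]
BᵀPA = [18.0000 -1.5000]
K = S⁻¹·BᵀPA = [0.4615 -0.0385]
A−BK = [0.6154 0.1154; 5.8462 1.3462]
AᵀP(A−BK) = [43.6923 9.6923; 9.6923 2.1923]
P' = Q + AᵀP(A−BK) = [45.6923 10.1923; 10.1923 2.4423]
tr(P') = 48.1346


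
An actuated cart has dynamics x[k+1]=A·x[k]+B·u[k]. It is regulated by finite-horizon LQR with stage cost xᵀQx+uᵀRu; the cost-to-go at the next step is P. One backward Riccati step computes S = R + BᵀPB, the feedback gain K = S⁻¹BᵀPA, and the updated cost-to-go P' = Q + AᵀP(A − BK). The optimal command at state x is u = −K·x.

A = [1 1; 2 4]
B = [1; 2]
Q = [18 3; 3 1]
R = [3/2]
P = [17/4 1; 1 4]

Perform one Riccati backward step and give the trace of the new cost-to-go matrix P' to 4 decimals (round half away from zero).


27.3398

BᵀP = [6.2500 9.0000]
S = R + BᵀPB = [3/2] + [24.2500] = [25.7500]
BᵀPA = [24.2500 42.2500]
K = S⁻¹·BᵀPA = [0.9417 1.6408]
A−BK = [0.0583 -0.6408; 0.1165 0.7184]
AᵀP(A−BK) = [1.4126 2.4612; 2.4612 6.9272]
P' = Q + AᵀP(A−BK) = [19.4126 5.4612; 5.4612 7.9272]
tr(P') = 27.3398


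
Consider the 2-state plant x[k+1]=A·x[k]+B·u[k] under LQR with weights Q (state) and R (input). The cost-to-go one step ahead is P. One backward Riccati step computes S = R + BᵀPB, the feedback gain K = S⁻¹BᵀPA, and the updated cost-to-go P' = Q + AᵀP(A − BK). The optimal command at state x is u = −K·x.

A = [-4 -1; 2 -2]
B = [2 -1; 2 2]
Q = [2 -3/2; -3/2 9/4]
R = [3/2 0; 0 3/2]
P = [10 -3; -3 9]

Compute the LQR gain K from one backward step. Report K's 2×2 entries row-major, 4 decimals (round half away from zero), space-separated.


-0.9613 -0.6490 1.9431 -0.3279

BᵀP = [14.0000 12.0000; -16.0000 21.0000]
S = R + BᵀPB = [3/2 0; 0 3/2] + [52.0000 10.0000; 10.0000 58.0000] = [53.5000 10.0000; 10.0000 59.5000]
BᵀPA = [-32.0000 -38.0000; 106.0000 -26.0000]
K = S⁻¹·BᵀPA = [-0.9613 -0.6490; 1.9431 -0.3279]
A−BK = [-0.1343 -0.0299; 0.0365 -0.0462]
AᵀP(A−BK) = [7.2712 -0.0102; -0.0102 0.8129]
P' = Q + AᵀP(A−BK) = [9.2712 -1.5102; -1.5102 3.0629]
tr(P') = 12.3342


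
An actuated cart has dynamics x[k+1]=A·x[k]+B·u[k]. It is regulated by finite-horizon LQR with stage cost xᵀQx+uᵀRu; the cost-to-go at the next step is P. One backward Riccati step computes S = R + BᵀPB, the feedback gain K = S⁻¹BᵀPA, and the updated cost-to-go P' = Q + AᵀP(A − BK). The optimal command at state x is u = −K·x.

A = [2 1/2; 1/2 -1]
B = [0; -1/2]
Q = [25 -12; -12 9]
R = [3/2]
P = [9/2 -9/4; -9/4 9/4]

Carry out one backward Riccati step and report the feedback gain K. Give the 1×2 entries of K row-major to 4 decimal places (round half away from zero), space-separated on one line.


BᵀP = [1.1250 -1.1250]
S = R + BᵀPB = [3/2] + [0.5625] = [2.0625]
BᵀPA = [1.6875 1.6875]
K = S⁻¹·BᵀPA = [0.8182 0.8182]
A−BK = [2.0000 0.5000; 0.9091 -0.5909]
AᵀP(A−BK) = [12.6818 5.9318; 5.9318 4.2443]
P' = Q + AᵀP(A−BK) = [37.6818 -6.0682; -6.0682 13.2443]
tr(P') = 50.9261

0.8182 0.8182


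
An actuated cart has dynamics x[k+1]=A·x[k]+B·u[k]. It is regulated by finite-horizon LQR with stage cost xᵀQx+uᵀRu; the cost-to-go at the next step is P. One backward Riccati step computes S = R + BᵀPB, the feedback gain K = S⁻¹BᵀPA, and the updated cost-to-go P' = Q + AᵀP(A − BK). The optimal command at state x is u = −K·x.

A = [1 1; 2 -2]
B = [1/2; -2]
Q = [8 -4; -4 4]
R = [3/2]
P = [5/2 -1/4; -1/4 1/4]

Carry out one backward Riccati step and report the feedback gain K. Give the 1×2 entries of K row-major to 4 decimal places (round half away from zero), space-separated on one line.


BᵀP = [1.7500 -0.6250]
S = R + BᵀPB = [3/2] + [2.1250] = [3.6250]
BᵀPA = [0.5000 3.0000]
K = S⁻¹·BᵀPA = [0.1379 0.8276]
A−BK = [0.9310 0.5862; 2.2759 -0.3448]
AᵀP(A−BK) = [2.4310 1.0862; 1.0862 2.0172]
P' = Q + AᵀP(A−BK) = [10.4310 -2.9138; -2.9138 6.0172]
tr(P') = 16.4483

0.1379 0.8276


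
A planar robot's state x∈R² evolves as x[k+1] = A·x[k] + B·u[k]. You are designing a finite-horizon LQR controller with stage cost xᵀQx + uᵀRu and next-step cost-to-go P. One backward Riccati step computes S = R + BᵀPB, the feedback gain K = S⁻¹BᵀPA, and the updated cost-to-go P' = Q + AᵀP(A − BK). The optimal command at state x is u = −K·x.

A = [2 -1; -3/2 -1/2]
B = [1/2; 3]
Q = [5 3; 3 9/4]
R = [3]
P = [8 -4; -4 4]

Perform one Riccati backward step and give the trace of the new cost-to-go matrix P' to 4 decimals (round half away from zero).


BᵀP = [-8.0000 10.0000]
S = R + BᵀPB = [3] + [26.0000] = [29.0000]
BᵀPA = [-31.0000 3.0000]
K = S⁻¹·BᵀPA = [-1.0690 0.1034]
A−BK = [2.5345 -1.0517; 1.7069 -0.8103]
AᵀP(A−BK) = [31.8621 -11.7931; -11.7931 4.6897]
P' = Q + AᵀP(A−BK) = [36.8621 -8.7931; -8.7931 6.9397]
tr(P') = 43.8017

43.8017


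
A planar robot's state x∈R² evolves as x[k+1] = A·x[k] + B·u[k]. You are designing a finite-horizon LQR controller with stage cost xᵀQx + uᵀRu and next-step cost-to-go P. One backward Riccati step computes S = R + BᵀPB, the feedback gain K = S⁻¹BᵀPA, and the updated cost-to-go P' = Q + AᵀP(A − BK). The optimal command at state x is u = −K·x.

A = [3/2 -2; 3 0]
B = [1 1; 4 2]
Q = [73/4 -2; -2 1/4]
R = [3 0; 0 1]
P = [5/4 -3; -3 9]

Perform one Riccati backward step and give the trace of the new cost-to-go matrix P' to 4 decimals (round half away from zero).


20.6899

BᵀP = [-10.7500 33.0000; -4.7500 15.0000]
S = R + BᵀPB = [3 0; 0 1] + [121.2500 55.2500; 55.2500 25.2500] = [124.2500 55.2500; 55.2500 26.2500]
BᵀPA = [82.8750 21.5000; 37.8750 9.5000]
K = S⁻¹·BᵀPA = [0.3965 0.1890; 0.6083 -0.0359]
A−BK = [0.4952 -2.1531; 0.1974 -0.6842]
AᵀP(A−BK) = [0.9124 -0.0538; -0.0538 1.2775]
P' = Q + AᵀP(A−BK) = [19.1624 -2.0538; -2.0538 1.5275]
tr(P') = 20.6899


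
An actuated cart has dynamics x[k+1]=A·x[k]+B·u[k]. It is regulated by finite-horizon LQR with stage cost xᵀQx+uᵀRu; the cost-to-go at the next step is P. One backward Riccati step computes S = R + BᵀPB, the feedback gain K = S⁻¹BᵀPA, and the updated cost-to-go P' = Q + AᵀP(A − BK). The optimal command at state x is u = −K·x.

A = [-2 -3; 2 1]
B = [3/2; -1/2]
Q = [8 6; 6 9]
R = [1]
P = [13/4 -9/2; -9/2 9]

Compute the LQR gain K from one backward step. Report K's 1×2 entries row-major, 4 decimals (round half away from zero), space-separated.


BᵀP = [7.1250 -11.2500]
S = R + BᵀPB = [1] + [16.3125] = [17.3125]
BᵀPA = [-36.7500 -32.6250]
K = S⁻¹·BᵀPA = [-2.1227 -1.8845]
A−BK = [1.1841 -0.1733; 0.9386 0.0578]
AᵀP(A−BK) = [6.9892 4.2455; 4.2455 3.7690]
P' = Q + AᵀP(A−BK) = [14.9892 10.2455; 10.2455 12.7690]
tr(P') = 27.7581

-2.1227 -1.8845


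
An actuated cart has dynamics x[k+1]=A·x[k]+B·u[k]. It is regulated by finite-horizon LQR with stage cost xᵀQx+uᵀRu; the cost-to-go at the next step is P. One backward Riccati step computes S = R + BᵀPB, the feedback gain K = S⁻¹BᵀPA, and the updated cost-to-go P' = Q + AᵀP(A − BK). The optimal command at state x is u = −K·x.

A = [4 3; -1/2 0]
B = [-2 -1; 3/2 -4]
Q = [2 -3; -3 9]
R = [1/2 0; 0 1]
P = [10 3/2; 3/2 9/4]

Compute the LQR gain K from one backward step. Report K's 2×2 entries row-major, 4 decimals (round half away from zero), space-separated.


-1.7143 -1.2475 -0.5236 -0.4700

BᵀP = [-17.7500 0.3750; -16.0000 -10.5000]
S = R + BᵀPB = [1/2 0; 0 1] + [36.0625 16.2500; 16.2500 58.0000] = [36.5625 16.2500; 16.2500 59.0000]
BᵀPA = [-71.1875 -53.2500; -58.7500 -48.0000]
K = S⁻¹·BᵀPA = [-1.7143 -1.2475; -0.5236 -0.4700]
A−BK = [0.0478 0.0350; -0.0230 -0.0085]
AᵀP(A−BK) = [1.7643 1.3307; 1.3307 1.0105]
P' = Q + AᵀP(A−BK) = [3.7643 -1.6693; -1.6693 10.0105]
tr(P') = 13.7748


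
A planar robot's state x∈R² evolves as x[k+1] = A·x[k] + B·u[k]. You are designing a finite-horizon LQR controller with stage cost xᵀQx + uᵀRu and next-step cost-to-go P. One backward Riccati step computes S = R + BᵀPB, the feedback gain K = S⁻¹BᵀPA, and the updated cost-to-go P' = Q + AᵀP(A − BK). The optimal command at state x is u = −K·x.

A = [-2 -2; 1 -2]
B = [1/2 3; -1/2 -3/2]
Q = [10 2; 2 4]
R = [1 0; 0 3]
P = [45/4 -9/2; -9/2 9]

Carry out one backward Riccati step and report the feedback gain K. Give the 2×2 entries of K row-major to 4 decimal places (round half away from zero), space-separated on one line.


-0.2903 2.3226 -0.5952 -0.6387

BᵀP = [7.8750 -6.7500; 40.5000 -27.0000]
S = R + BᵀPB = [1 0; 0 3] + [7.3125 33.7500; 33.7500 162.0000] = [8.3125 33.7500; 33.7500 165.0000]
BᵀPA = [-22.5000 -2.2500; -108.0000 -27.0000]
K = S⁻¹·BᵀPA = [-0.2903 2.3226; -0.5952 -0.6387]
A−BK = [-0.0694 -1.2452; -0.0379 -1.7968]
AᵀP(A−BK) = [1.1903 1.2774; 1.2774 32.9806]
P' = Q + AᵀP(A−BK) = [11.1903 3.2774; 3.2774 36.9806]
tr(P') = 48.1710


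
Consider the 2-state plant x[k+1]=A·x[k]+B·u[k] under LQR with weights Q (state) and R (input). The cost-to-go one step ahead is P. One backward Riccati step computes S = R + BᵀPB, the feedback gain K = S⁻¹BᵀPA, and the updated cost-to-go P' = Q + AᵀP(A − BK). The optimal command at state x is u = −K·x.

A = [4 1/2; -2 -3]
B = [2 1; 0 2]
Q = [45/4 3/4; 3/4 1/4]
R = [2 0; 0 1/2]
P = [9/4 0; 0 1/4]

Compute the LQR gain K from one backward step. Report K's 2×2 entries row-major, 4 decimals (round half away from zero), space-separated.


1.5000 0.4821 0.3333 -0.6786

BᵀP = [4.5000 0.0000; 2.2500 0.5000]
S = R + BᵀPB = [2 0; 0 1/2] + [9.0000 4.5000; 4.5000 3.2500] = [11.0000 4.5000; 4.5000 3.7500]
BᵀPA = [18.0000 2.2500; 8.0000 -0.3750]
K = S⁻¹·BᵀPA = [1.5000 0.4821; 0.3333 -0.6786]
A−BK = [0.6667 0.2143; -2.6667 -1.6429]
AᵀP(A−BK) = [7.3333 2.7500; 2.7500 1.4732]
P' = Q + AᵀP(A−BK) = [18.5833 3.5000; 3.5000 1.7232]
tr(P') = 20.3065


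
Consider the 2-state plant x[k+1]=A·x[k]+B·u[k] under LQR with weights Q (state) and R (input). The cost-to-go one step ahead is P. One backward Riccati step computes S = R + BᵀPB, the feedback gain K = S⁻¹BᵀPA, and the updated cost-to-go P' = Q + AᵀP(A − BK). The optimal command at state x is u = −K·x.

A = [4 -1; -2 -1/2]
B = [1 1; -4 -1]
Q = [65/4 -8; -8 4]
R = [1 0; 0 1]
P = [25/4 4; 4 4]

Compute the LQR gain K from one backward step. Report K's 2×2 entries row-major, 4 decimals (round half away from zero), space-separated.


BᵀP = [-9.7500 -12.0000; 2.2500 0.0000]
S = R + BᵀPB = [1 0; 0 1] + [38.2500 2.2500; 2.2500 2.2500] = [39.2500 2.2500; 2.2500 3.2500]
BᵀPA = [-15.0000 15.7500; 9.0000 -2.2500]
K = S⁻¹·BᵀPA = [-0.5633 0.4592; 3.1592 -1.0102]
A−BK = [1.4041 -0.4490; -1.0939 0.3265]
AᵀP(A−BK) = [15.1184 -5.0204; -5.0204 1.7449]
P' = Q + AᵀP(A−BK) = [31.3684 -13.0204; -13.0204 5.7449]
tr(P') = 37.1133

-0.5633 0.4592 3.1592 -1.0102


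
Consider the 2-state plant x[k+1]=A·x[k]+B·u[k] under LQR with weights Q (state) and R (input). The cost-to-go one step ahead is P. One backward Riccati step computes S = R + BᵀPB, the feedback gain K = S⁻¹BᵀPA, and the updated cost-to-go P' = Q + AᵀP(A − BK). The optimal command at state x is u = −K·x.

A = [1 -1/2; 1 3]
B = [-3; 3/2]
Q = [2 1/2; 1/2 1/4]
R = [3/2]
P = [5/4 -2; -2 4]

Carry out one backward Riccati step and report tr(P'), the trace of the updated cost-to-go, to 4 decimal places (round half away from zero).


BᵀP = [-6.7500 12.0000]
S = R + BᵀPB = [3/2] + [38.2500] = [39.7500]
BᵀPA = [5.2500 39.3750]
K = S⁻¹·BᵀPA = [0.1321 0.9906]
A−BK = [1.3962 2.4717; 0.8019 1.5142]
AᵀP(A−BK) = [0.5566 1.1745; 1.1745 3.3090]
P' = Q + AᵀP(A−BK) = [2.5566 1.6745; 1.6745 3.5590]
tr(P') = 6.1156

6.1156


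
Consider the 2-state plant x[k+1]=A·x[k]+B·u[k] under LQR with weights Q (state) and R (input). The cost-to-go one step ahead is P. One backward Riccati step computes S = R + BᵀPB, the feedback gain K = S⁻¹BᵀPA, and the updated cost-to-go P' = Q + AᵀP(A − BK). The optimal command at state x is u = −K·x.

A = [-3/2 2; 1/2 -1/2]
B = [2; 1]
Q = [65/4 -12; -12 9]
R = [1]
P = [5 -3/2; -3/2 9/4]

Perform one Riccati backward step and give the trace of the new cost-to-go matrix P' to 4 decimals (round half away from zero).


BᵀP = [8.5000 -0.7500]
S = R + BᵀPB = [1] + [16.2500] = [17.2500]
BᵀPA = [-13.1250 17.3750]
K = S⁻¹·BᵀPA = [-0.7609 1.0072]
A−BK = [0.0217 -0.0145; 1.2609 -1.5072]
AᵀP(A−BK) = [4.0761 -4.9674; -4.9674 6.0616]
P' = Q + AᵀP(A−BK) = [20.3261 -16.9674; -16.9674 15.0616]
tr(P') = 35.3877

35.3877


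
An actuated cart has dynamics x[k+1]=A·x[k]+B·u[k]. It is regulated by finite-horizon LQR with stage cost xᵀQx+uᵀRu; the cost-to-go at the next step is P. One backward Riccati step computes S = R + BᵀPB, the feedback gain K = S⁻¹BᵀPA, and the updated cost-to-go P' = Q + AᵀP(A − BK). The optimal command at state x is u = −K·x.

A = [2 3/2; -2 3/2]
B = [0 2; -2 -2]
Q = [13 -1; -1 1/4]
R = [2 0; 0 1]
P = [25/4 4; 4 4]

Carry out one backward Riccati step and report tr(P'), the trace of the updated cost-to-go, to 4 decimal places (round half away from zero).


18.6563

BᵀP = [-8.0000 -8.0000; 4.5000 0.0000]
S = R + BᵀPB = [2 0; 0 1] + [16.0000 0.0000; 0.0000 9.0000] = [18.0000 0.0000; 0.0000 10.0000]
BᵀPA = [0.0000 -24.0000; 9.0000 6.7500]
K = S⁻¹·BᵀPA = [0.0000 -1.3333; 0.9000 0.6750]
A−BK = [0.2000 0.1500; -0.2000 0.1833]
AᵀP(A−BK) = [0.9000 0.6750; 0.6750 4.5063]
P' = Q + AᵀP(A−BK) = [13.9000 -0.3250; -0.3250 4.7563]
tr(P') = 18.6563
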